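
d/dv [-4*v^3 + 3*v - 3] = 3 - 12*v^2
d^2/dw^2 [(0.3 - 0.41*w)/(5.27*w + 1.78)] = 24.355832/(5.27*w + 1.78)^3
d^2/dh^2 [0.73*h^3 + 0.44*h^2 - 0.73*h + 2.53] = 4.38*h + 0.88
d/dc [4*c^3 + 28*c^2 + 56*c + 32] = 12*c^2 + 56*c + 56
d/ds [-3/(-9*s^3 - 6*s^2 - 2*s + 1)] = 3*(-27*s^2 - 12*s - 2)/(9*s^3 + 6*s^2 + 2*s - 1)^2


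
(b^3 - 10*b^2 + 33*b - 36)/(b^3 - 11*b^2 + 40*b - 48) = (b - 3)/(b - 4)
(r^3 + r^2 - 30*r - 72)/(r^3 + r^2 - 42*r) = (r^2 + 7*r + 12)/(r*(r + 7))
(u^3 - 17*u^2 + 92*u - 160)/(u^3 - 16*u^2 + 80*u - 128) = (u - 5)/(u - 4)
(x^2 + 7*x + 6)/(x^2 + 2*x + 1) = (x + 6)/(x + 1)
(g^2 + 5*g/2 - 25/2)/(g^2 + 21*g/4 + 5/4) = 2*(2*g - 5)/(4*g + 1)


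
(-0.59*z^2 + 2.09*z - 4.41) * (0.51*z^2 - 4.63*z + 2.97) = -0.3009*z^4 + 3.7976*z^3 - 13.6781*z^2 + 26.6256*z - 13.0977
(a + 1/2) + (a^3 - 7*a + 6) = a^3 - 6*a + 13/2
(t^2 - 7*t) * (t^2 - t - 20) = t^4 - 8*t^3 - 13*t^2 + 140*t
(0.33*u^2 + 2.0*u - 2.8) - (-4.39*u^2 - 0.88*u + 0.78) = 4.72*u^2 + 2.88*u - 3.58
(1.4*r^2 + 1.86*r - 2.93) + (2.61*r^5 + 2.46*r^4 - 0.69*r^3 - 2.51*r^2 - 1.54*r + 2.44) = 2.61*r^5 + 2.46*r^4 - 0.69*r^3 - 1.11*r^2 + 0.32*r - 0.49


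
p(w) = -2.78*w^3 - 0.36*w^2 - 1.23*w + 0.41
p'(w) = -8.34*w^2 - 0.72*w - 1.23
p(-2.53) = 46.24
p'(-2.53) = -52.79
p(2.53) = -50.03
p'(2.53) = -56.44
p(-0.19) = 0.65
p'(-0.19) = -1.39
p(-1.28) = 7.22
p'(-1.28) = -13.97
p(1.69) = -16.12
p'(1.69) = -26.27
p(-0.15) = 0.60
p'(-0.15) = -1.31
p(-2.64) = 52.30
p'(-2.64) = -57.46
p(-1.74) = 16.11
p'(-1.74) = -25.23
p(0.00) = 0.41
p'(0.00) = -1.23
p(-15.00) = 9320.36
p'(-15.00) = -1866.93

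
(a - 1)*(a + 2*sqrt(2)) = a^2 - a + 2*sqrt(2)*a - 2*sqrt(2)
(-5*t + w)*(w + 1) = -5*t*w - 5*t + w^2 + w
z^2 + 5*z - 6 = (z - 1)*(z + 6)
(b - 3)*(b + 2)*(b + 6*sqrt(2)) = b^3 - b^2 + 6*sqrt(2)*b^2 - 6*sqrt(2)*b - 6*b - 36*sqrt(2)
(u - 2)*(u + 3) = u^2 + u - 6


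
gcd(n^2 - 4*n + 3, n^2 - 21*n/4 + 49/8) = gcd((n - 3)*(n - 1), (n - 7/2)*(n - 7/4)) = 1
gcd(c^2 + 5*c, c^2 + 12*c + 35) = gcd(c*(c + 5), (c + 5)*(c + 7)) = c + 5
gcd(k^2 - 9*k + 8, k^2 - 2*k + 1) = k - 1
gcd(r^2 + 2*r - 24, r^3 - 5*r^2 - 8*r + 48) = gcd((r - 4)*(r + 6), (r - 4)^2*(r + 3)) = r - 4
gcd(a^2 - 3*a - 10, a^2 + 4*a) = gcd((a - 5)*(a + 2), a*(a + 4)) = 1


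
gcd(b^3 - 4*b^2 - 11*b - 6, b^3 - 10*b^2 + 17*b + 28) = b + 1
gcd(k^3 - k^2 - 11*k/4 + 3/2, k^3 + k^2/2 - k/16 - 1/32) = 1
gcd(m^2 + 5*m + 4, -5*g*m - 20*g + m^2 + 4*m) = m + 4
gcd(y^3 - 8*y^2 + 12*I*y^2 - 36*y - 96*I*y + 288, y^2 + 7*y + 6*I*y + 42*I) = y + 6*I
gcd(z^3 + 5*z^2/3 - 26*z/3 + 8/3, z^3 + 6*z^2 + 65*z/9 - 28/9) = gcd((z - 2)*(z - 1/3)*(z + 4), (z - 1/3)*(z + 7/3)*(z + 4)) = z^2 + 11*z/3 - 4/3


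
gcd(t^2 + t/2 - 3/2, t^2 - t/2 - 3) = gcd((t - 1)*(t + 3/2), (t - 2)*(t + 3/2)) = t + 3/2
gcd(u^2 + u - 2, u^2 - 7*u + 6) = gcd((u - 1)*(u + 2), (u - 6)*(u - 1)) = u - 1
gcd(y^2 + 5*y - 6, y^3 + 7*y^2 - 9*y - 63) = 1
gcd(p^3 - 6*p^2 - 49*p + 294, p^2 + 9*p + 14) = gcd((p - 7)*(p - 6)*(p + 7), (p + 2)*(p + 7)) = p + 7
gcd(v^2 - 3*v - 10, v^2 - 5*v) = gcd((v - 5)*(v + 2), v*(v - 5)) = v - 5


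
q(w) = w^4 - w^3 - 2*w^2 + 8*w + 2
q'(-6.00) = -940.00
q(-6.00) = 1394.00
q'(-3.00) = -115.00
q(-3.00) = 68.00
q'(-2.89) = -102.05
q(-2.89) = 56.07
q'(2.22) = 28.10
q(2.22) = 23.25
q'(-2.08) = -32.65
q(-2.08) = 4.42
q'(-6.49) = -1185.84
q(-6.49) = 1913.30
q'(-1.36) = -2.17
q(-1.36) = -6.64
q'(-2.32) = -48.82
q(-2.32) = 14.13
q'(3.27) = 102.70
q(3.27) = 86.15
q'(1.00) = 5.00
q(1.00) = 8.00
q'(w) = 4*w^3 - 3*w^2 - 4*w + 8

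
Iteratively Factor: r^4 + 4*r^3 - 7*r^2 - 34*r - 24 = (r + 4)*(r^3 - 7*r - 6) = (r + 1)*(r + 4)*(r^2 - r - 6) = (r + 1)*(r + 2)*(r + 4)*(r - 3)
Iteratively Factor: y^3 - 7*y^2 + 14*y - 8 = (y - 1)*(y^2 - 6*y + 8) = (y - 2)*(y - 1)*(y - 4)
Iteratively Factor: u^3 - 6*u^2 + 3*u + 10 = (u - 2)*(u^2 - 4*u - 5) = (u - 5)*(u - 2)*(u + 1)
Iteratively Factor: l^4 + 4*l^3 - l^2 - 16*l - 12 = (l + 2)*(l^3 + 2*l^2 - 5*l - 6) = (l + 2)*(l + 3)*(l^2 - l - 2) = (l + 1)*(l + 2)*(l + 3)*(l - 2)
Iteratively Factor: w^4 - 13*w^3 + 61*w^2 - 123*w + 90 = (w - 3)*(w^3 - 10*w^2 + 31*w - 30) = (w - 3)*(w - 2)*(w^2 - 8*w + 15) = (w - 5)*(w - 3)*(w - 2)*(w - 3)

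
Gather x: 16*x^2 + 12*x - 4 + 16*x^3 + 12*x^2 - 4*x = 16*x^3 + 28*x^2 + 8*x - 4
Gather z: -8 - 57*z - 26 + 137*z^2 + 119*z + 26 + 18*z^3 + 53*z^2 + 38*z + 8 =18*z^3 + 190*z^2 + 100*z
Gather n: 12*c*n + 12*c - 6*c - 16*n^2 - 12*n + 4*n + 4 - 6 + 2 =6*c - 16*n^2 + n*(12*c - 8)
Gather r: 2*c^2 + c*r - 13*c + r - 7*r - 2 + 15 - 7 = 2*c^2 - 13*c + r*(c - 6) + 6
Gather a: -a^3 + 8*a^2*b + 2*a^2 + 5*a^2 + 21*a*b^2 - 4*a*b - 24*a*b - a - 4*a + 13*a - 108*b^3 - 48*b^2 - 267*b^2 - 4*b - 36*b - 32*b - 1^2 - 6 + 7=-a^3 + a^2*(8*b + 7) + a*(21*b^2 - 28*b + 8) - 108*b^3 - 315*b^2 - 72*b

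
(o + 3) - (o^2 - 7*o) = -o^2 + 8*o + 3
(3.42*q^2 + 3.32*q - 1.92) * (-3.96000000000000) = -13.5432*q^2 - 13.1472*q + 7.6032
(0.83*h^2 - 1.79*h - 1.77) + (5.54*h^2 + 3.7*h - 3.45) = 6.37*h^2 + 1.91*h - 5.22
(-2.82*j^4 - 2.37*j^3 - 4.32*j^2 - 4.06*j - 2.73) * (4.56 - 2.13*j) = 6.0066*j^5 - 7.8111*j^4 - 1.6056*j^3 - 11.0514*j^2 - 12.6987*j - 12.4488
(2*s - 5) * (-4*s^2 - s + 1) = -8*s^3 + 18*s^2 + 7*s - 5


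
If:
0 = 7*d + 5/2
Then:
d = -5/14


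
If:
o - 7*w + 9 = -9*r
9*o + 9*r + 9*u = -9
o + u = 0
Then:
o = 7*w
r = -1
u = -7*w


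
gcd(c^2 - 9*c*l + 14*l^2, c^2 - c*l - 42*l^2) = c - 7*l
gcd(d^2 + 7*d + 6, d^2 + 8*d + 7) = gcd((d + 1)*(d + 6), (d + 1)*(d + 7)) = d + 1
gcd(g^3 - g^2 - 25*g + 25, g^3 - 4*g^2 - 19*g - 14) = 1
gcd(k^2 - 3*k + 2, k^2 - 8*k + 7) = k - 1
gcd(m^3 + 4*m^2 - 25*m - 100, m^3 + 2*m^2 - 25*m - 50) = m^2 - 25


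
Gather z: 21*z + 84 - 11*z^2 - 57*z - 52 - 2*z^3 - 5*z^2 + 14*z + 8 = -2*z^3 - 16*z^2 - 22*z + 40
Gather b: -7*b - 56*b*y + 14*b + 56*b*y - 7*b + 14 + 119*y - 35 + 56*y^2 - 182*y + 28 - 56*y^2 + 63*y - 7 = 0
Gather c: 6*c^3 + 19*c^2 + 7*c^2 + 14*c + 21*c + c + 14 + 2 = 6*c^3 + 26*c^2 + 36*c + 16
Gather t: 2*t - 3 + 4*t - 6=6*t - 9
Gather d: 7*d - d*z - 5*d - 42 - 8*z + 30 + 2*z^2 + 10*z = d*(2 - z) + 2*z^2 + 2*z - 12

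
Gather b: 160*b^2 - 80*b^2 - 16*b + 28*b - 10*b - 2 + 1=80*b^2 + 2*b - 1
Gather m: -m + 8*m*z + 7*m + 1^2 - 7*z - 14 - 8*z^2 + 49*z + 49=m*(8*z + 6) - 8*z^2 + 42*z + 36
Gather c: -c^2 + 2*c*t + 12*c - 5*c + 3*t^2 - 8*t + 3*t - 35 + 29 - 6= -c^2 + c*(2*t + 7) + 3*t^2 - 5*t - 12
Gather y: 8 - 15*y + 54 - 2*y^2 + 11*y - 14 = -2*y^2 - 4*y + 48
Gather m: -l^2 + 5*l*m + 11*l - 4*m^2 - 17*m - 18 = -l^2 + 11*l - 4*m^2 + m*(5*l - 17) - 18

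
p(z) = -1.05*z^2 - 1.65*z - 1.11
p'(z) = -2.1*z - 1.65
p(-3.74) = -9.63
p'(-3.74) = 6.20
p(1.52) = -6.04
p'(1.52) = -4.84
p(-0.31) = -0.70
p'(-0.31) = -1.00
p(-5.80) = -26.86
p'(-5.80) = 10.53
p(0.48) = -2.14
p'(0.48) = -2.66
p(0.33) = -1.77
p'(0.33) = -2.34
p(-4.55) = -15.34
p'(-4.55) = 7.90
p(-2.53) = -3.66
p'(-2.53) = 3.66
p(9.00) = -101.01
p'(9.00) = -20.55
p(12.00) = -172.11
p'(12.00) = -26.85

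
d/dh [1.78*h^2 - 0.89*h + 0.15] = 3.56*h - 0.89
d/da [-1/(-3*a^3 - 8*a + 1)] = (-9*a^2 - 8)/(3*a^3 + 8*a - 1)^2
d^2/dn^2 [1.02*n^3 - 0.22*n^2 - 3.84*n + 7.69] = 6.12*n - 0.44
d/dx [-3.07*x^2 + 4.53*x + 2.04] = 4.53 - 6.14*x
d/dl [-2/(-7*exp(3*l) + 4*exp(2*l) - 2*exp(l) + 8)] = (-42*exp(2*l) + 16*exp(l) - 4)*exp(l)/(7*exp(3*l) - 4*exp(2*l) + 2*exp(l) - 8)^2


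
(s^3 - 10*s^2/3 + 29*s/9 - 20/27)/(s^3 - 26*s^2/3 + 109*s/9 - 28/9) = (s - 5/3)/(s - 7)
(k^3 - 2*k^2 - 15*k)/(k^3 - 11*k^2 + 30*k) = (k + 3)/(k - 6)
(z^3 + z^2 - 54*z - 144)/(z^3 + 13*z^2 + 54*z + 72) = (z - 8)/(z + 4)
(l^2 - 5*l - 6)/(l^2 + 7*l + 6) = (l - 6)/(l + 6)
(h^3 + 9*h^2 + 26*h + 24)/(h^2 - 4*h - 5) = (h^3 + 9*h^2 + 26*h + 24)/(h^2 - 4*h - 5)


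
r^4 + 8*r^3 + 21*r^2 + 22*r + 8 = (r + 1)^2*(r + 2)*(r + 4)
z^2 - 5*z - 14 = (z - 7)*(z + 2)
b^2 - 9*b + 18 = (b - 6)*(b - 3)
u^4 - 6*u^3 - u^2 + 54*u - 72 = (u - 4)*(u - 3)*(u - 2)*(u + 3)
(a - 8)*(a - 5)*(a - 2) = a^3 - 15*a^2 + 66*a - 80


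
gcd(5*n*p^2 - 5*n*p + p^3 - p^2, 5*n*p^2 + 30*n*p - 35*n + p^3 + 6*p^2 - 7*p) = 5*n*p - 5*n + p^2 - p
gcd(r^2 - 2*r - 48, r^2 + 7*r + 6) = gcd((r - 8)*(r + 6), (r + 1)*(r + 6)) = r + 6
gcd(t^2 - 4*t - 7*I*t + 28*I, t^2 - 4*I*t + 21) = t - 7*I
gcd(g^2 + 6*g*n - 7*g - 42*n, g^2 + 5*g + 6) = 1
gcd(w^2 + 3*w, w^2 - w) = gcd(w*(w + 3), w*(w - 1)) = w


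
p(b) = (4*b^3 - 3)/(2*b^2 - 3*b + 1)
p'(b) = 12*b^2/(2*b^2 - 3*b + 1) + (3 - 4*b)*(4*b^3 - 3)/(2*b^2 - 3*b + 1)^2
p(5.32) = 14.39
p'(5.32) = 1.84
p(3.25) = 10.85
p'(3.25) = 1.47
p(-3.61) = -5.05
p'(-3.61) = 1.80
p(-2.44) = -3.02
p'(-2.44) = 1.63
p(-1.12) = -1.25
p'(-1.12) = 0.82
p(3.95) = 11.96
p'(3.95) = 1.68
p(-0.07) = -2.46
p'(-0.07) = -6.57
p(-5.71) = -8.97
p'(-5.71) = 1.91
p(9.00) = 21.42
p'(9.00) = 1.95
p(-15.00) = -27.22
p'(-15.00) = 1.99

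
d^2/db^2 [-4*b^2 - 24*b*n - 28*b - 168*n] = -8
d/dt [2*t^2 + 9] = 4*t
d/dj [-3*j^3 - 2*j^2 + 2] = j*(-9*j - 4)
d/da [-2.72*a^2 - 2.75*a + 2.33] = -5.44*a - 2.75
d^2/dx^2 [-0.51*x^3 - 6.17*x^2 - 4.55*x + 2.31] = -3.06*x - 12.34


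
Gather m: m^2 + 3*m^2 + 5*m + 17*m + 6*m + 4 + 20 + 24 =4*m^2 + 28*m + 48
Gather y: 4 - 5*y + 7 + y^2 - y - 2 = y^2 - 6*y + 9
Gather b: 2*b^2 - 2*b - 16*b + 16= 2*b^2 - 18*b + 16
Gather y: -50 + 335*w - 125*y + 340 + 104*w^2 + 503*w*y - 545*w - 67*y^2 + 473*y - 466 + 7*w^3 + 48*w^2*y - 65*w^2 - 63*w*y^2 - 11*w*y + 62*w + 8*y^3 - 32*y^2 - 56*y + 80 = 7*w^3 + 39*w^2 - 148*w + 8*y^3 + y^2*(-63*w - 99) + y*(48*w^2 + 492*w + 292) - 96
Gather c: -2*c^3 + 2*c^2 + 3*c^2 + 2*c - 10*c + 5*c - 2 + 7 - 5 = -2*c^3 + 5*c^2 - 3*c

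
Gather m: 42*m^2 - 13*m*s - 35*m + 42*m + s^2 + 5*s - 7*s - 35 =42*m^2 + m*(7 - 13*s) + s^2 - 2*s - 35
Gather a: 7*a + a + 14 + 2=8*a + 16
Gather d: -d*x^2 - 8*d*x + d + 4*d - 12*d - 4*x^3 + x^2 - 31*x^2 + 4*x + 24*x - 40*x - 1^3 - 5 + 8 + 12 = d*(-x^2 - 8*x - 7) - 4*x^3 - 30*x^2 - 12*x + 14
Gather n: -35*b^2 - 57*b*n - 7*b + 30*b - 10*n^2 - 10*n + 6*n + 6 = -35*b^2 + 23*b - 10*n^2 + n*(-57*b - 4) + 6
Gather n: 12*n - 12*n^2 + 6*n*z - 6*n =-12*n^2 + n*(6*z + 6)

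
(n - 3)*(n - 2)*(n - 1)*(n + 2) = n^4 - 4*n^3 - n^2 + 16*n - 12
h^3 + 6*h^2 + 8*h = h*(h + 2)*(h + 4)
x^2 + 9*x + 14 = (x + 2)*(x + 7)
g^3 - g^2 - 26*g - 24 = (g - 6)*(g + 1)*(g + 4)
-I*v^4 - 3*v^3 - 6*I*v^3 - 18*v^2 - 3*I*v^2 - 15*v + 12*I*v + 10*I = (v + 5)*(v - 2*I)*(v - I)*(-I*v - I)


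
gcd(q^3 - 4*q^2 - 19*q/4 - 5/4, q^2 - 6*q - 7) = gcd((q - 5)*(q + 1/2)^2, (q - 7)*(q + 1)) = 1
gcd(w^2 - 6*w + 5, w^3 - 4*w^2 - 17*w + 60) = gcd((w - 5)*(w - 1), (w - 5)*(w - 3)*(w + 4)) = w - 5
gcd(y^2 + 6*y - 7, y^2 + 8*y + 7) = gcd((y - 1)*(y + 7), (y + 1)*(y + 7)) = y + 7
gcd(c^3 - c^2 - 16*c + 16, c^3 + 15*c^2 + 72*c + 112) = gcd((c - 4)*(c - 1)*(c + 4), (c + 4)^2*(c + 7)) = c + 4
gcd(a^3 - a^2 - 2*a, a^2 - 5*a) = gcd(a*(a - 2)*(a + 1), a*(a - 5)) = a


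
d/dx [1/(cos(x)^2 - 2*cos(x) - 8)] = 2*(cos(x) - 1)*sin(x)/(sin(x)^2 + 2*cos(x) + 7)^2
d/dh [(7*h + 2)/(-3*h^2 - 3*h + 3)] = (-7*h^2 - 7*h + (2*h + 1)*(7*h + 2) + 7)/(3*(h^2 + h - 1)^2)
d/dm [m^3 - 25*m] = 3*m^2 - 25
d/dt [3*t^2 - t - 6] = 6*t - 1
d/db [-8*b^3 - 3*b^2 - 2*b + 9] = -24*b^2 - 6*b - 2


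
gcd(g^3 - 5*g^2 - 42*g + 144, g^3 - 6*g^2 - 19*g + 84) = g - 3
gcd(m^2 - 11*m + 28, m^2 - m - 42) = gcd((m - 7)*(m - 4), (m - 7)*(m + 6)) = m - 7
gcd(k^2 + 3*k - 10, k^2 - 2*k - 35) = k + 5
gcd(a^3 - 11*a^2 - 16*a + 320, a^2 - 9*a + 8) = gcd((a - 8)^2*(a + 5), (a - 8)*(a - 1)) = a - 8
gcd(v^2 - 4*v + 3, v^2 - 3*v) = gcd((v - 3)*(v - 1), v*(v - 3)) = v - 3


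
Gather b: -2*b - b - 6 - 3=-3*b - 9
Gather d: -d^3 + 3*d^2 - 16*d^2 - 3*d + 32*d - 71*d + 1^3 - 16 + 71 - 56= -d^3 - 13*d^2 - 42*d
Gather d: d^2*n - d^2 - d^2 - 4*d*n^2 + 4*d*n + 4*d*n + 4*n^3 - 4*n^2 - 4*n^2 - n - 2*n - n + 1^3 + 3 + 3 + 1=d^2*(n - 2) + d*(-4*n^2 + 8*n) + 4*n^3 - 8*n^2 - 4*n + 8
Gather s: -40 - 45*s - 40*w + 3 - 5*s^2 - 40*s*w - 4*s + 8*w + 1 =-5*s^2 + s*(-40*w - 49) - 32*w - 36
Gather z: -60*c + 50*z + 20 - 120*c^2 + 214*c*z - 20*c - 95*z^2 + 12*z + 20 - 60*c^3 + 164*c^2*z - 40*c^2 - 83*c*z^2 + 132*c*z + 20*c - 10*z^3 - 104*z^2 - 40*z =-60*c^3 - 160*c^2 - 60*c - 10*z^3 + z^2*(-83*c - 199) + z*(164*c^2 + 346*c + 22) + 40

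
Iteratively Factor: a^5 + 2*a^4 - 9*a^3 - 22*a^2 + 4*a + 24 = (a - 3)*(a^4 + 5*a^3 + 6*a^2 - 4*a - 8) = (a - 3)*(a + 2)*(a^3 + 3*a^2 - 4) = (a - 3)*(a + 2)^2*(a^2 + a - 2) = (a - 3)*(a - 1)*(a + 2)^2*(a + 2)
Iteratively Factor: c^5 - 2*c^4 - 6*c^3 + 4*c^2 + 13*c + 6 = (c + 1)*(c^4 - 3*c^3 - 3*c^2 + 7*c + 6) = (c - 3)*(c + 1)*(c^3 - 3*c - 2) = (c - 3)*(c - 2)*(c + 1)*(c^2 + 2*c + 1) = (c - 3)*(c - 2)*(c + 1)^2*(c + 1)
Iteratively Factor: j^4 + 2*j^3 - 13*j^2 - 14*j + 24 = (j - 3)*(j^3 + 5*j^2 + 2*j - 8) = (j - 3)*(j - 1)*(j^2 + 6*j + 8) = (j - 3)*(j - 1)*(j + 2)*(j + 4)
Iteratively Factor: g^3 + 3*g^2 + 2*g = (g)*(g^2 + 3*g + 2) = g*(g + 2)*(g + 1)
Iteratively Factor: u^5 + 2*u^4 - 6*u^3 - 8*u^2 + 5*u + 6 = (u - 2)*(u^4 + 4*u^3 + 2*u^2 - 4*u - 3) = (u - 2)*(u + 1)*(u^3 + 3*u^2 - u - 3) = (u - 2)*(u + 1)^2*(u^2 + 2*u - 3) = (u - 2)*(u - 1)*(u + 1)^2*(u + 3)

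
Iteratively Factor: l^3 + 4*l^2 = (l)*(l^2 + 4*l) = l^2*(l + 4)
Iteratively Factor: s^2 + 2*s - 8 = (s + 4)*(s - 2)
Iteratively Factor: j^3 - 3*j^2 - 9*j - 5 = (j + 1)*(j^2 - 4*j - 5) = (j - 5)*(j + 1)*(j + 1)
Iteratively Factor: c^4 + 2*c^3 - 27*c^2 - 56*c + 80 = (c + 4)*(c^3 - 2*c^2 - 19*c + 20) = (c + 4)^2*(c^2 - 6*c + 5) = (c - 1)*(c + 4)^2*(c - 5)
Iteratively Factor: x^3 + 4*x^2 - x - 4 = (x + 1)*(x^2 + 3*x - 4) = (x + 1)*(x + 4)*(x - 1)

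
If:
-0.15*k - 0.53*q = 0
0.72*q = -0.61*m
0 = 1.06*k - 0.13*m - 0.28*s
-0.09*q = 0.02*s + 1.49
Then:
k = -31.61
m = -10.56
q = 8.95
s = -114.75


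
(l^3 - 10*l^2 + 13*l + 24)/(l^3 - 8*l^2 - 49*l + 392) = (l^2 - 2*l - 3)/(l^2 - 49)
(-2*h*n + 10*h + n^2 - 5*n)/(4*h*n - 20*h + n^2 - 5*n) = (-2*h + n)/(4*h + n)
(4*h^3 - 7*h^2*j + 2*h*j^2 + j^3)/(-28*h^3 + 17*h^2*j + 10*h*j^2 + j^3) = (-h + j)/(7*h + j)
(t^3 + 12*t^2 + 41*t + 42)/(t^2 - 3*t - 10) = (t^2 + 10*t + 21)/(t - 5)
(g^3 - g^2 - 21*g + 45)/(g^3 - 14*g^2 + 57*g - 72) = (g + 5)/(g - 8)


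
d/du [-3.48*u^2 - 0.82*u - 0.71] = -6.96*u - 0.82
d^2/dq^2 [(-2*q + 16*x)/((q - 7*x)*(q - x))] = 4*(-q^3 + 24*q^2*x - 171*q*x^2 + 400*x^3)/(q^6 - 24*q^5*x + 213*q^4*x^2 - 848*q^3*x^3 + 1491*q^2*x^4 - 1176*q*x^5 + 343*x^6)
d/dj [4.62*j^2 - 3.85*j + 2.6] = 9.24*j - 3.85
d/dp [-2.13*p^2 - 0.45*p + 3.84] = -4.26*p - 0.45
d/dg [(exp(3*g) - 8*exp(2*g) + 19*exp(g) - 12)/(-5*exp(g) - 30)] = 2*(-exp(3*g) - 5*exp(2*g) + 48*exp(g) - 63)*exp(g)/(5*(exp(2*g) + 12*exp(g) + 36))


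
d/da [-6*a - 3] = -6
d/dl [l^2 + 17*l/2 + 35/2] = 2*l + 17/2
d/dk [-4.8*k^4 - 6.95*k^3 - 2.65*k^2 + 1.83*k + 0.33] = -19.2*k^3 - 20.85*k^2 - 5.3*k + 1.83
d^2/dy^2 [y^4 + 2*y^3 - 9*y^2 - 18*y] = 12*y^2 + 12*y - 18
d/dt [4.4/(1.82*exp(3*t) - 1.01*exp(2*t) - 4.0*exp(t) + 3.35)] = (-24.024*exp(2*t) + 8.888*exp(t) + 17.6)*exp(t)/(1.82*exp(3*t) - 1.01*exp(2*t) - 4.0*exp(t) + 3.35)^2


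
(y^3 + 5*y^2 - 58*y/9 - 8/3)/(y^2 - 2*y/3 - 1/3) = (y^2 + 14*y/3 - 8)/(y - 1)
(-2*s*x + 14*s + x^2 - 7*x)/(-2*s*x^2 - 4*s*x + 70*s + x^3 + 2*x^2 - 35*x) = (x - 7)/(x^2 + 2*x - 35)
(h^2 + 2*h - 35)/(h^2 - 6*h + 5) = (h + 7)/(h - 1)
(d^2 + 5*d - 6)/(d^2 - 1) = (d + 6)/(d + 1)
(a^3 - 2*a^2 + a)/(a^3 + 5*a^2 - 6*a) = (a - 1)/(a + 6)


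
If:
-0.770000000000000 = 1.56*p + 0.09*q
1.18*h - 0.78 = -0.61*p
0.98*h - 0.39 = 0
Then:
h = 0.40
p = 0.51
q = -17.38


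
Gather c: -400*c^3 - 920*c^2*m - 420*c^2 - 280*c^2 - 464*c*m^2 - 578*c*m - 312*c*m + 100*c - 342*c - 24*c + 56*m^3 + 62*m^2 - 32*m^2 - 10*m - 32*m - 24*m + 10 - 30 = -400*c^3 + c^2*(-920*m - 700) + c*(-464*m^2 - 890*m - 266) + 56*m^3 + 30*m^2 - 66*m - 20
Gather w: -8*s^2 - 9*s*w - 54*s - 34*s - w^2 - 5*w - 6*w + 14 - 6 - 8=-8*s^2 - 88*s - w^2 + w*(-9*s - 11)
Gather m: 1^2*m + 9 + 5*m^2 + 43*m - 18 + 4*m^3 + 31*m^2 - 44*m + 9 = 4*m^3 + 36*m^2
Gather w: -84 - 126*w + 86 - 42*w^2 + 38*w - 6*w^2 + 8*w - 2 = -48*w^2 - 80*w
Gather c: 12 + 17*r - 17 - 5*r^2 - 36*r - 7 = -5*r^2 - 19*r - 12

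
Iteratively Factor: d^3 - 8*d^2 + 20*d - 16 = (d - 2)*(d^2 - 6*d + 8) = (d - 4)*(d - 2)*(d - 2)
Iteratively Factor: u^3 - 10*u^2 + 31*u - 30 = (u - 3)*(u^2 - 7*u + 10) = (u - 3)*(u - 2)*(u - 5)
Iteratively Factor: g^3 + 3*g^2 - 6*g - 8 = (g + 4)*(g^2 - g - 2) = (g - 2)*(g + 4)*(g + 1)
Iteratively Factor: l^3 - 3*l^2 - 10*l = (l - 5)*(l^2 + 2*l) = l*(l - 5)*(l + 2)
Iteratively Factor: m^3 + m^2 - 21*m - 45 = (m + 3)*(m^2 - 2*m - 15) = (m - 5)*(m + 3)*(m + 3)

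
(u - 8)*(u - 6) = u^2 - 14*u + 48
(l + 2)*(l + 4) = l^2 + 6*l + 8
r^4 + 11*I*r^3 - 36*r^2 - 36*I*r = r*(r + 2*I)*(r + 3*I)*(r + 6*I)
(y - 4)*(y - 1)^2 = y^3 - 6*y^2 + 9*y - 4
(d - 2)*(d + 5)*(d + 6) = d^3 + 9*d^2 + 8*d - 60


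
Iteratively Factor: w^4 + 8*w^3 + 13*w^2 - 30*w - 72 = (w + 4)*(w^3 + 4*w^2 - 3*w - 18) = (w + 3)*(w + 4)*(w^2 + w - 6) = (w - 2)*(w + 3)*(w + 4)*(w + 3)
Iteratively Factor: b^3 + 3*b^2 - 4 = (b + 2)*(b^2 + b - 2) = (b - 1)*(b + 2)*(b + 2)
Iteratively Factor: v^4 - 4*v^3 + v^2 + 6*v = (v - 2)*(v^3 - 2*v^2 - 3*v) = (v - 3)*(v - 2)*(v^2 + v) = v*(v - 3)*(v - 2)*(v + 1)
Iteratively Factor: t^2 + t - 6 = (t - 2)*(t + 3)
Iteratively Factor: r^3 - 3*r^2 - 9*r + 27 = (r - 3)*(r^2 - 9) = (r - 3)^2*(r + 3)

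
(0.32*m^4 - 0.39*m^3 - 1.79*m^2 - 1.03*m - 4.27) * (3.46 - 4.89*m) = -1.5648*m^5 + 3.0143*m^4 + 7.4037*m^3 - 1.1567*m^2 + 17.3165*m - 14.7742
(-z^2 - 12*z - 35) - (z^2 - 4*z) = -2*z^2 - 8*z - 35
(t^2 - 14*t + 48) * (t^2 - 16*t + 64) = t^4 - 30*t^3 + 336*t^2 - 1664*t + 3072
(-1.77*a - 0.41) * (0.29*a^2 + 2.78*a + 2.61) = -0.5133*a^3 - 5.0395*a^2 - 5.7595*a - 1.0701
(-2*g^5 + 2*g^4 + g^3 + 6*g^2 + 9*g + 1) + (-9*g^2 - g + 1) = -2*g^5 + 2*g^4 + g^3 - 3*g^2 + 8*g + 2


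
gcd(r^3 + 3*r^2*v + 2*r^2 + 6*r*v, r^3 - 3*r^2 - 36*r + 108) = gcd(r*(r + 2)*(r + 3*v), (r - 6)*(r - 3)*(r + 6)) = 1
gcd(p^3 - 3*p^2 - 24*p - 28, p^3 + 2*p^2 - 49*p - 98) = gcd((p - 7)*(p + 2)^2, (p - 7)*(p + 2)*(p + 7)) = p^2 - 5*p - 14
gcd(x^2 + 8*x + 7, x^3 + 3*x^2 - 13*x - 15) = x + 1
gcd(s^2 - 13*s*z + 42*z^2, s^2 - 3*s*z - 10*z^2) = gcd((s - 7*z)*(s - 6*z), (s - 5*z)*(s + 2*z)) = 1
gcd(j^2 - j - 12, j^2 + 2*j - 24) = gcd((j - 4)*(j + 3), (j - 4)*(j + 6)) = j - 4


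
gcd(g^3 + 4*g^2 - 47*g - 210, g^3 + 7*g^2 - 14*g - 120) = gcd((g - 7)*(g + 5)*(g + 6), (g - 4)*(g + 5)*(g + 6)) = g^2 + 11*g + 30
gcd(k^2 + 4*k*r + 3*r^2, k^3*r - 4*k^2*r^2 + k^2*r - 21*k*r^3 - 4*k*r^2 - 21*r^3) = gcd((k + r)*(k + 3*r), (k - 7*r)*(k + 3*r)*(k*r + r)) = k + 3*r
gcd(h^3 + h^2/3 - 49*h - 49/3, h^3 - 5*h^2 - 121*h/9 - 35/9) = h^2 - 20*h/3 - 7/3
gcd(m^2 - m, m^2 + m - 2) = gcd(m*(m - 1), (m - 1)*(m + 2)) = m - 1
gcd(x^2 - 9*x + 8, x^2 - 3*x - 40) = x - 8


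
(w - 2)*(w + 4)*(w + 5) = w^3 + 7*w^2 + 2*w - 40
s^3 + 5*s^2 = s^2*(s + 5)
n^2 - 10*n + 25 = (n - 5)^2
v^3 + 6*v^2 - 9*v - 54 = (v - 3)*(v + 3)*(v + 6)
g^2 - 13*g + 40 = (g - 8)*(g - 5)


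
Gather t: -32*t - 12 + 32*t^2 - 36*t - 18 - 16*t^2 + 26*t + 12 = 16*t^2 - 42*t - 18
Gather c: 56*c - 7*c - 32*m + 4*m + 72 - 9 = 49*c - 28*m + 63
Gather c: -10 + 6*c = 6*c - 10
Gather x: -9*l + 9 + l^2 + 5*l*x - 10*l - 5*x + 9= l^2 - 19*l + x*(5*l - 5) + 18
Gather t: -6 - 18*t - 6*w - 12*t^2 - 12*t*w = -12*t^2 + t*(-12*w - 18) - 6*w - 6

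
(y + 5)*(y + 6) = y^2 + 11*y + 30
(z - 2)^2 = z^2 - 4*z + 4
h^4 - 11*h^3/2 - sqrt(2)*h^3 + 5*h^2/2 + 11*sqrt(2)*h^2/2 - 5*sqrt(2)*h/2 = h*(h - 5)*(h - 1/2)*(h - sqrt(2))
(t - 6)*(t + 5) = t^2 - t - 30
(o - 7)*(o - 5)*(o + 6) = o^3 - 6*o^2 - 37*o + 210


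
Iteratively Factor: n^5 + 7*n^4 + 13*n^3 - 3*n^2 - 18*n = (n + 3)*(n^4 + 4*n^3 + n^2 - 6*n) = (n + 2)*(n + 3)*(n^3 + 2*n^2 - 3*n) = (n + 2)*(n + 3)^2*(n^2 - n) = (n - 1)*(n + 2)*(n + 3)^2*(n)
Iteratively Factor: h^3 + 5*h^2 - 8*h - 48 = (h + 4)*(h^2 + h - 12) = (h - 3)*(h + 4)*(h + 4)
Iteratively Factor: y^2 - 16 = (y - 4)*(y + 4)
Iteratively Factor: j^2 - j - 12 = (j - 4)*(j + 3)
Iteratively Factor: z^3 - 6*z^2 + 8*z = (z)*(z^2 - 6*z + 8) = z*(z - 2)*(z - 4)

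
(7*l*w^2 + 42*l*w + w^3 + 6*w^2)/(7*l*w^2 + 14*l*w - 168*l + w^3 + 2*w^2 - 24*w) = w/(w - 4)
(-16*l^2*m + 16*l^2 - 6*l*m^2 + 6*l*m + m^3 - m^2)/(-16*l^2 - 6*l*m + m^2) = m - 1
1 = 1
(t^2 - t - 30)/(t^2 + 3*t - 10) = (t - 6)/(t - 2)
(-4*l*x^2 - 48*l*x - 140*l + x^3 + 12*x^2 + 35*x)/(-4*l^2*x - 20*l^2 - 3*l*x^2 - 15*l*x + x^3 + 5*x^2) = (x + 7)/(l + x)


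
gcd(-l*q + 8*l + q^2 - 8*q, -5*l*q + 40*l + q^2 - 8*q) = q - 8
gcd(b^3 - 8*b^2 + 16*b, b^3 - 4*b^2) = b^2 - 4*b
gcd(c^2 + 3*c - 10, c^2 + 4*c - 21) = 1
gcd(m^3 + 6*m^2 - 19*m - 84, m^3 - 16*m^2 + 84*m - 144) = m - 4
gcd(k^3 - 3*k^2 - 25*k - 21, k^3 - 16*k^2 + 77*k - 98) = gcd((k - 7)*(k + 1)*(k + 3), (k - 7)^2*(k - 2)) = k - 7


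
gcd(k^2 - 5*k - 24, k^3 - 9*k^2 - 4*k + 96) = k^2 - 5*k - 24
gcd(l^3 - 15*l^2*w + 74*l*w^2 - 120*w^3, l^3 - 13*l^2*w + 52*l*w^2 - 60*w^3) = l^2 - 11*l*w + 30*w^2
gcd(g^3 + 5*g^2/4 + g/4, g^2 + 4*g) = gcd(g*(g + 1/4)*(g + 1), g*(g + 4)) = g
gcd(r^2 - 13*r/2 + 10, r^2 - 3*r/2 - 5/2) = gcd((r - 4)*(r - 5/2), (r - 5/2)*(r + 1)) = r - 5/2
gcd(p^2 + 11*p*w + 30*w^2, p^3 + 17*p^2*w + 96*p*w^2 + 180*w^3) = p^2 + 11*p*w + 30*w^2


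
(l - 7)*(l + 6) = l^2 - l - 42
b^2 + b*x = b*(b + x)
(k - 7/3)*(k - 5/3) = k^2 - 4*k + 35/9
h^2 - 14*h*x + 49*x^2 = (h - 7*x)^2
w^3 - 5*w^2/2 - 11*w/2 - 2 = (w - 4)*(w + 1/2)*(w + 1)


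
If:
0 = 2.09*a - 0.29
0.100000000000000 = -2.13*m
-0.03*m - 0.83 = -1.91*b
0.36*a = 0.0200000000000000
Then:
No Solution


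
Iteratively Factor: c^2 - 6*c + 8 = (c - 2)*(c - 4)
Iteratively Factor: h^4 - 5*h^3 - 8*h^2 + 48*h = (h - 4)*(h^3 - h^2 - 12*h) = (h - 4)^2*(h^2 + 3*h) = h*(h - 4)^2*(h + 3)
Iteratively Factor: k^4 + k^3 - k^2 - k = (k - 1)*(k^3 + 2*k^2 + k) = k*(k - 1)*(k^2 + 2*k + 1) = k*(k - 1)*(k + 1)*(k + 1)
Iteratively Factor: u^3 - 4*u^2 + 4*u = (u - 2)*(u^2 - 2*u) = (u - 2)^2*(u)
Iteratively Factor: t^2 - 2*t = (t)*(t - 2)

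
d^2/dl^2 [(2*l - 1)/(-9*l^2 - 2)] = 18*(36*l^2*(1 - 2*l) + (6*l - 1)*(9*l^2 + 2))/(9*l^2 + 2)^3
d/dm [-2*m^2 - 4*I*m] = -4*m - 4*I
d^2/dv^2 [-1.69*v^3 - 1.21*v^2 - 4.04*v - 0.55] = -10.14*v - 2.42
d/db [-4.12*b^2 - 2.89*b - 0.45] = -8.24*b - 2.89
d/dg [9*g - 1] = 9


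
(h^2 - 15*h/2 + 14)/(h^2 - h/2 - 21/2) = (h - 4)/(h + 3)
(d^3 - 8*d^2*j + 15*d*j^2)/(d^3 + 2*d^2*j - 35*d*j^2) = (d - 3*j)/(d + 7*j)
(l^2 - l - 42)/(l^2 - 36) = (l - 7)/(l - 6)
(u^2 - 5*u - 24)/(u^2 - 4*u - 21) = (u - 8)/(u - 7)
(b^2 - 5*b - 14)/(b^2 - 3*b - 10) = (b - 7)/(b - 5)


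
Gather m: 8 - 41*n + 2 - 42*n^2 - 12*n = -42*n^2 - 53*n + 10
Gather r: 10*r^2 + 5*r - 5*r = 10*r^2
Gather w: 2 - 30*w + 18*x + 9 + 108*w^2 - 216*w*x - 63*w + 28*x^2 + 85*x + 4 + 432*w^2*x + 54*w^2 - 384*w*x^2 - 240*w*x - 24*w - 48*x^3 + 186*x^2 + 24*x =w^2*(432*x + 162) + w*(-384*x^2 - 456*x - 117) - 48*x^3 + 214*x^2 + 127*x + 15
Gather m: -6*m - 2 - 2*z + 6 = -6*m - 2*z + 4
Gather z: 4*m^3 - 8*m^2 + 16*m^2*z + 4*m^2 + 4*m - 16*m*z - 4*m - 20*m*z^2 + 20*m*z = 4*m^3 - 4*m^2 - 20*m*z^2 + z*(16*m^2 + 4*m)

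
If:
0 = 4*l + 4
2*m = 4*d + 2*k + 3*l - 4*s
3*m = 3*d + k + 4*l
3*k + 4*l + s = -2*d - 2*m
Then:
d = 8*s - 23/6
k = 6 - 9*s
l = -1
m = 5*s - 19/6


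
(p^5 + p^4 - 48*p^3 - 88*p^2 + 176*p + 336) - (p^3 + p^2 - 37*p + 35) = p^5 + p^4 - 49*p^3 - 89*p^2 + 213*p + 301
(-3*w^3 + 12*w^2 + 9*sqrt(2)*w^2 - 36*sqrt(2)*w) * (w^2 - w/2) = -3*w^5 + 9*sqrt(2)*w^4 + 27*w^4/2 - 81*sqrt(2)*w^3/2 - 6*w^3 + 18*sqrt(2)*w^2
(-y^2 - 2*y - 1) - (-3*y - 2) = -y^2 + y + 1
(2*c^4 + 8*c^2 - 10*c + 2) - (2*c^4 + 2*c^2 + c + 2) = 6*c^2 - 11*c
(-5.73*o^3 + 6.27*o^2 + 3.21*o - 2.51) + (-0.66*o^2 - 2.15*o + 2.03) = -5.73*o^3 + 5.61*o^2 + 1.06*o - 0.48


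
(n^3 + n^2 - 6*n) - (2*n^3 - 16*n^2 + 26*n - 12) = -n^3 + 17*n^2 - 32*n + 12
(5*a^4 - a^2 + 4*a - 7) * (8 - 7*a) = -35*a^5 + 40*a^4 + 7*a^3 - 36*a^2 + 81*a - 56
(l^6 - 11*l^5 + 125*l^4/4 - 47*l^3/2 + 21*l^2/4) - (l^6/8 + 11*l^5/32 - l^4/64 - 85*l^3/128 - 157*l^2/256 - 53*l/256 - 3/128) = 7*l^6/8 - 363*l^5/32 + 2001*l^4/64 - 2923*l^3/128 + 1501*l^2/256 + 53*l/256 + 3/128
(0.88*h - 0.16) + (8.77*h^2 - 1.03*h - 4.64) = 8.77*h^2 - 0.15*h - 4.8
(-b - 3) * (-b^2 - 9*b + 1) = b^3 + 12*b^2 + 26*b - 3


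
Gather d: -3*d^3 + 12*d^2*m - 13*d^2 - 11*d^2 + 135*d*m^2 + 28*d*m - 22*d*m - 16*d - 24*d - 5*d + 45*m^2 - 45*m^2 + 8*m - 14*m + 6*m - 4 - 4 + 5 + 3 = -3*d^3 + d^2*(12*m - 24) + d*(135*m^2 + 6*m - 45)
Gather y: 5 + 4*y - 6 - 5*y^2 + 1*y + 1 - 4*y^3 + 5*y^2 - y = -4*y^3 + 4*y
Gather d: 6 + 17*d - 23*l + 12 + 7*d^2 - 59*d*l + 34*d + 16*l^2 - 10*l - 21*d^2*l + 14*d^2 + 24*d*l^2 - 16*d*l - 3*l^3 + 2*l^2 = d^2*(21 - 21*l) + d*(24*l^2 - 75*l + 51) - 3*l^3 + 18*l^2 - 33*l + 18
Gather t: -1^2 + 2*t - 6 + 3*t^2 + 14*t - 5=3*t^2 + 16*t - 12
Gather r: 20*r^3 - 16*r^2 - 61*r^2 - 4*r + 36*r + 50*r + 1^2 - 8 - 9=20*r^3 - 77*r^2 + 82*r - 16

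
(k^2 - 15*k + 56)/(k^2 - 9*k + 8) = (k - 7)/(k - 1)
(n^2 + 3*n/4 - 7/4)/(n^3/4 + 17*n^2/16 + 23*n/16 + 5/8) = 4*(4*n^2 + 3*n - 7)/(4*n^3 + 17*n^2 + 23*n + 10)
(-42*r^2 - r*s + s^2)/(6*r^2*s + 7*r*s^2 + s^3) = (-7*r + s)/(s*(r + s))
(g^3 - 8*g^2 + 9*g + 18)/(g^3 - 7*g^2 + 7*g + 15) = (g - 6)/(g - 5)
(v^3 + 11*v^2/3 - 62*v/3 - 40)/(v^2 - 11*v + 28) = (v^2 + 23*v/3 + 10)/(v - 7)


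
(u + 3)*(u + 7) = u^2 + 10*u + 21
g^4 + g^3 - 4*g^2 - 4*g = g*(g - 2)*(g + 1)*(g + 2)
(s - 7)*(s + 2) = s^2 - 5*s - 14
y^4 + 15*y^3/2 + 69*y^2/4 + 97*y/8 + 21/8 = (y + 1/2)^2*(y + 3)*(y + 7/2)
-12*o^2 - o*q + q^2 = (-4*o + q)*(3*o + q)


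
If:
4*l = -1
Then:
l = -1/4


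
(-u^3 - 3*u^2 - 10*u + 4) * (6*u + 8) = -6*u^4 - 26*u^3 - 84*u^2 - 56*u + 32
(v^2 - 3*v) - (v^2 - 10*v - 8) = 7*v + 8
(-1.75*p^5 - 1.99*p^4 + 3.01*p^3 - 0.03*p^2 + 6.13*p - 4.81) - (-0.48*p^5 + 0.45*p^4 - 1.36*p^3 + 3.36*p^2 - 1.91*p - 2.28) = -1.27*p^5 - 2.44*p^4 + 4.37*p^3 - 3.39*p^2 + 8.04*p - 2.53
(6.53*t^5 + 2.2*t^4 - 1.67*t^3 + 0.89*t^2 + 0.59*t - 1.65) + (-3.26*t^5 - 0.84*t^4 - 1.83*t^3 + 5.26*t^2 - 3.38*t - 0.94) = 3.27*t^5 + 1.36*t^4 - 3.5*t^3 + 6.15*t^2 - 2.79*t - 2.59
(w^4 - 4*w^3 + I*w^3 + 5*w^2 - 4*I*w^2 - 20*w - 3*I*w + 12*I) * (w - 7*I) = w^5 - 4*w^4 - 6*I*w^4 + 12*w^3 + 24*I*w^3 - 48*w^2 - 38*I*w^2 - 21*w + 152*I*w + 84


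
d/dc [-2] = 0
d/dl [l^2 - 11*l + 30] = 2*l - 11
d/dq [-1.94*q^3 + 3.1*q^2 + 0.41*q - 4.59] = -5.82*q^2 + 6.2*q + 0.41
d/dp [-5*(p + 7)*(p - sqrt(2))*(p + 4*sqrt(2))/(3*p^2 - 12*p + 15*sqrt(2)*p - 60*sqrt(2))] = 5*(-p^4 - 10*sqrt(2)*p^3 + 8*p^3 - 10*p^2 + 58*sqrt(2)*p^2 + 128*p + 280*sqrt(2)*p - 440*sqrt(2) + 1064)/(3*(p^4 - 8*p^3 + 10*sqrt(2)*p^3 - 80*sqrt(2)*p^2 + 66*p^2 - 400*p + 160*sqrt(2)*p + 800))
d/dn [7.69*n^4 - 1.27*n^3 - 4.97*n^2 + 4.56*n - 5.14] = 30.76*n^3 - 3.81*n^2 - 9.94*n + 4.56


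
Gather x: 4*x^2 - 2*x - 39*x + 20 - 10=4*x^2 - 41*x + 10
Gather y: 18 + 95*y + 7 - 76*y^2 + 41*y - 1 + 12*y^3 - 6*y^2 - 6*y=12*y^3 - 82*y^2 + 130*y + 24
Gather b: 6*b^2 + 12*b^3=12*b^3 + 6*b^2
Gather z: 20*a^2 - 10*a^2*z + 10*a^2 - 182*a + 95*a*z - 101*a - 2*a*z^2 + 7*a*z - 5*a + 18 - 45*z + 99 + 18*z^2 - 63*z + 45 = 30*a^2 - 288*a + z^2*(18 - 2*a) + z*(-10*a^2 + 102*a - 108) + 162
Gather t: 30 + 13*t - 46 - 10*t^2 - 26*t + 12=-10*t^2 - 13*t - 4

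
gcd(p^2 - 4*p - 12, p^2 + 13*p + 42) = 1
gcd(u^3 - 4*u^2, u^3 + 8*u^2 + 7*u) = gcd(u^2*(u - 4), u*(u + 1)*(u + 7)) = u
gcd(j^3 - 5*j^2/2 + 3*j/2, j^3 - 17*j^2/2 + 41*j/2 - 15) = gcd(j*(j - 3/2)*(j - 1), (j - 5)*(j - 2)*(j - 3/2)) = j - 3/2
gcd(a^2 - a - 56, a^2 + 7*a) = a + 7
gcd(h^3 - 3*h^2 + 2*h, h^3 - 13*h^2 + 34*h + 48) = 1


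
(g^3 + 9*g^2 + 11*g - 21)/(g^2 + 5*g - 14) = (g^2 + 2*g - 3)/(g - 2)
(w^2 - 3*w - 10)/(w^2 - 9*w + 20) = (w + 2)/(w - 4)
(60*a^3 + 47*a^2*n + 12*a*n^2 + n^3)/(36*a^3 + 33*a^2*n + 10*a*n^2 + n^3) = (5*a + n)/(3*a + n)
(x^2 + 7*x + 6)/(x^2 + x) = (x + 6)/x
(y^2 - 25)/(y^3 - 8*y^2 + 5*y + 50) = (y + 5)/(y^2 - 3*y - 10)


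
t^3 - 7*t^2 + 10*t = t*(t - 5)*(t - 2)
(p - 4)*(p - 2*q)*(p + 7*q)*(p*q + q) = p^4*q + 5*p^3*q^2 - 3*p^3*q - 14*p^2*q^3 - 15*p^2*q^2 - 4*p^2*q + 42*p*q^3 - 20*p*q^2 + 56*q^3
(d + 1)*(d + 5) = d^2 + 6*d + 5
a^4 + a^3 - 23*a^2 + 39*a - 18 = (a - 3)*(a - 1)^2*(a + 6)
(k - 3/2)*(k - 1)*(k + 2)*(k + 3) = k^4 + 5*k^3/2 - 5*k^2 - 15*k/2 + 9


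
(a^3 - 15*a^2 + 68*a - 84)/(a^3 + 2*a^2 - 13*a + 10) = (a^2 - 13*a + 42)/(a^2 + 4*a - 5)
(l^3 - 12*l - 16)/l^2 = l - 12/l - 16/l^2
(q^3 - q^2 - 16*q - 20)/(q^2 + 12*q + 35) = (q^3 - q^2 - 16*q - 20)/(q^2 + 12*q + 35)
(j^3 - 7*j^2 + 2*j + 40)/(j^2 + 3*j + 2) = (j^2 - 9*j + 20)/(j + 1)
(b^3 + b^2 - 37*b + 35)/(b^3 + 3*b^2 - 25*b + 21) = (b - 5)/(b - 3)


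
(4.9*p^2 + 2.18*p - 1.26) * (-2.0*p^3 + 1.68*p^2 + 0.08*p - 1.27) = -9.8*p^5 + 3.872*p^4 + 6.5744*p^3 - 8.1654*p^2 - 2.8694*p + 1.6002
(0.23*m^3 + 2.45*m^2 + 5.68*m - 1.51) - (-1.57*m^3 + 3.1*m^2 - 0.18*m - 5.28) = 1.8*m^3 - 0.65*m^2 + 5.86*m + 3.77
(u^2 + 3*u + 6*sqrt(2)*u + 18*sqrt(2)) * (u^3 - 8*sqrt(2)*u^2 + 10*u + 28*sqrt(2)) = u^5 - 2*sqrt(2)*u^4 + 3*u^4 - 86*u^3 - 6*sqrt(2)*u^3 - 258*u^2 + 88*sqrt(2)*u^2 + 336*u + 264*sqrt(2)*u + 1008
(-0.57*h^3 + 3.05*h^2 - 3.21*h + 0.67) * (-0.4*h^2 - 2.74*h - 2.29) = 0.228*h^5 + 0.3418*h^4 - 5.7677*h^3 + 1.5429*h^2 + 5.5151*h - 1.5343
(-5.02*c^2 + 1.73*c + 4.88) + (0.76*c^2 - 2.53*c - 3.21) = -4.26*c^2 - 0.8*c + 1.67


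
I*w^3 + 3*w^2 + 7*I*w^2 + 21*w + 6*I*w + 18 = (w + 6)*(w - 3*I)*(I*w + I)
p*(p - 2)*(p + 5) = p^3 + 3*p^2 - 10*p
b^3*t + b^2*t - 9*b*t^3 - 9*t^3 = (b - 3*t)*(b + 3*t)*(b*t + t)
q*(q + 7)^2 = q^3 + 14*q^2 + 49*q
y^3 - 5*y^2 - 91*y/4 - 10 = (y - 8)*(y + 1/2)*(y + 5/2)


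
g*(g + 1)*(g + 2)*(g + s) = g^4 + g^3*s + 3*g^3 + 3*g^2*s + 2*g^2 + 2*g*s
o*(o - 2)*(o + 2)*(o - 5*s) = o^4 - 5*o^3*s - 4*o^2 + 20*o*s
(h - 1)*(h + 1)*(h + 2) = h^3 + 2*h^2 - h - 2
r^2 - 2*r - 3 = (r - 3)*(r + 1)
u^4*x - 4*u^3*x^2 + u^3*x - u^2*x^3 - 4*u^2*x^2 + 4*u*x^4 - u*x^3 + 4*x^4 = (u - 4*x)*(u - x)*(u + x)*(u*x + x)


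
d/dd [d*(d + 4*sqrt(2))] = 2*d + 4*sqrt(2)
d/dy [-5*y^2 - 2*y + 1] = -10*y - 2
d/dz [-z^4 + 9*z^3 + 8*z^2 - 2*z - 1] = -4*z^3 + 27*z^2 + 16*z - 2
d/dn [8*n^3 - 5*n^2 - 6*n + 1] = 24*n^2 - 10*n - 6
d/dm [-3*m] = -3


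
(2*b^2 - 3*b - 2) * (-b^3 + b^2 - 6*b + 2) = -2*b^5 + 5*b^4 - 13*b^3 + 20*b^2 + 6*b - 4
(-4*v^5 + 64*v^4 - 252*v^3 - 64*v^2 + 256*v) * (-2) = 8*v^5 - 128*v^4 + 504*v^3 + 128*v^2 - 512*v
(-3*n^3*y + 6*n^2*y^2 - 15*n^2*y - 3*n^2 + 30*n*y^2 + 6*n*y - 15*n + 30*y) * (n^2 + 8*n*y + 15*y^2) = -3*n^5*y - 18*n^4*y^2 - 15*n^4*y - 3*n^4 + 3*n^3*y^3 - 90*n^3*y^2 - 18*n^3*y - 15*n^3 + 90*n^2*y^4 + 15*n^2*y^3 + 3*n^2*y^2 - 90*n^2*y + 450*n*y^4 + 90*n*y^3 + 15*n*y^2 + 450*y^3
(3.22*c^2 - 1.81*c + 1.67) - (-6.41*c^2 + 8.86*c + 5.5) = 9.63*c^2 - 10.67*c - 3.83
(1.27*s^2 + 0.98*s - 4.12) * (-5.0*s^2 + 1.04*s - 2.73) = -6.35*s^4 - 3.5792*s^3 + 18.1521*s^2 - 6.9602*s + 11.2476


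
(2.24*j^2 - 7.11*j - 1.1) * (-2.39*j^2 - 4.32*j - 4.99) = -5.3536*j^4 + 7.3161*j^3 + 22.1666*j^2 + 40.2309*j + 5.489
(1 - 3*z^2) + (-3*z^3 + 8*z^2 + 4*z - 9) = -3*z^3 + 5*z^2 + 4*z - 8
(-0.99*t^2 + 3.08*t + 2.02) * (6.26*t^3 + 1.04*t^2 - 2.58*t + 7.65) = -6.1974*t^5 + 18.2512*t^4 + 18.4026*t^3 - 13.4191*t^2 + 18.3504*t + 15.453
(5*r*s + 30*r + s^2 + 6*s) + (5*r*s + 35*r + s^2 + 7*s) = 10*r*s + 65*r + 2*s^2 + 13*s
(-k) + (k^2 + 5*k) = k^2 + 4*k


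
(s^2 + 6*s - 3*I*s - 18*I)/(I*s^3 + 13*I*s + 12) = I*(-s - 6)/(s^2 + 3*I*s + 4)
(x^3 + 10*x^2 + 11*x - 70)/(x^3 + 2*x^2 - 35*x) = (x^2 + 3*x - 10)/(x*(x - 5))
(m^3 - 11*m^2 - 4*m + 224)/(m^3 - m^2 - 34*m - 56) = (m - 8)/(m + 2)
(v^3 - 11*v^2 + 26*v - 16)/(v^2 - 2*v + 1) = (v^2 - 10*v + 16)/(v - 1)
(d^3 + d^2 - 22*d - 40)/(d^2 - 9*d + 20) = (d^2 + 6*d + 8)/(d - 4)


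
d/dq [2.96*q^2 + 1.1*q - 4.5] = 5.92*q + 1.1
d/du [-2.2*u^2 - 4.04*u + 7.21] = -4.4*u - 4.04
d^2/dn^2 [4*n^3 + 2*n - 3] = 24*n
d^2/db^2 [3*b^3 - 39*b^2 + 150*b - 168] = 18*b - 78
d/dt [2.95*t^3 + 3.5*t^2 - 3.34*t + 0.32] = 8.85*t^2 + 7.0*t - 3.34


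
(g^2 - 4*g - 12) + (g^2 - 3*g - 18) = 2*g^2 - 7*g - 30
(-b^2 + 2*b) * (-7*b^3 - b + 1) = 7*b^5 - 14*b^4 + b^3 - 3*b^2 + 2*b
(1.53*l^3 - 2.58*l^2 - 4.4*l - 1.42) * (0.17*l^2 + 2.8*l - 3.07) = 0.2601*l^5 + 3.8454*l^4 - 12.6691*l^3 - 4.6408*l^2 + 9.532*l + 4.3594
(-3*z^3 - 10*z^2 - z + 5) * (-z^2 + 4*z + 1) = 3*z^5 - 2*z^4 - 42*z^3 - 19*z^2 + 19*z + 5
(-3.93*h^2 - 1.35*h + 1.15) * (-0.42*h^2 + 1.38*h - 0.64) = 1.6506*h^4 - 4.8564*h^3 + 0.1692*h^2 + 2.451*h - 0.736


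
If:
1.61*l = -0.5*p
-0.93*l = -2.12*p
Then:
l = 0.00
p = 0.00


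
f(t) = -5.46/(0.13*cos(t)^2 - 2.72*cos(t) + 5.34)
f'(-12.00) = 0.74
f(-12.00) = -1.74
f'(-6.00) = 0.46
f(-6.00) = -1.92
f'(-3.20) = 0.01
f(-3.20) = -0.67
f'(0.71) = 0.80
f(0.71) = -1.63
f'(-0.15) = -0.26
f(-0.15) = -1.97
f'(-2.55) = -0.15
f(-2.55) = -0.71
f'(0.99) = 0.78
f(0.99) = -1.40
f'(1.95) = 0.35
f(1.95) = -0.86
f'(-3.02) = -0.03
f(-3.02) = -0.67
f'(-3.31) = 0.04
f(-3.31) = -0.67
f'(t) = -5.46*(0.26*sin(t)*cos(t) - 2.72*sin(t))/(0.13*cos(t)^2 - 2.72*cos(t) + 5.34)^2 = (14.8512 - 1.4196*cos(t))*sin(t)/(0.13*cos(t)^2 - 2.72*cos(t) + 5.34)^2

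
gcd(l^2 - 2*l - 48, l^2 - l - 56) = l - 8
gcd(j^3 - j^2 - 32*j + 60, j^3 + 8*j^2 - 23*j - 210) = j^2 + j - 30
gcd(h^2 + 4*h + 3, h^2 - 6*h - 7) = h + 1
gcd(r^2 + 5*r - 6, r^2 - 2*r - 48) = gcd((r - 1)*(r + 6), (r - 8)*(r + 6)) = r + 6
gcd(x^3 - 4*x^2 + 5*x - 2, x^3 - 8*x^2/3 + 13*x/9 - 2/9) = x - 2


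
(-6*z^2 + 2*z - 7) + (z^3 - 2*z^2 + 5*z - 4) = z^3 - 8*z^2 + 7*z - 11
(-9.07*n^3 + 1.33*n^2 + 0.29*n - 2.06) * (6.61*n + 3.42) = -59.9527*n^4 - 22.2281*n^3 + 6.4655*n^2 - 12.6248*n - 7.0452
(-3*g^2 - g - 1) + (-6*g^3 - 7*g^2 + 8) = -6*g^3 - 10*g^2 - g + 7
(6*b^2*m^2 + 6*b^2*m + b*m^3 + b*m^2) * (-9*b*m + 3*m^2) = -54*b^3*m^3 - 54*b^3*m^2 + 9*b^2*m^4 + 9*b^2*m^3 + 3*b*m^5 + 3*b*m^4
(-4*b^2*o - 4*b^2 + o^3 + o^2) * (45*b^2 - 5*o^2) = -180*b^4*o - 180*b^4 + 65*b^2*o^3 + 65*b^2*o^2 - 5*o^5 - 5*o^4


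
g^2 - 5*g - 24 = (g - 8)*(g + 3)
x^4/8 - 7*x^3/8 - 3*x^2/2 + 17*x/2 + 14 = (x/4 + 1/2)*(x/2 + 1)*(x - 7)*(x - 4)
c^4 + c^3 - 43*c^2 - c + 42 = (c - 6)*(c - 1)*(c + 1)*(c + 7)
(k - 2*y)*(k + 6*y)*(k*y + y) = k^3*y + 4*k^2*y^2 + k^2*y - 12*k*y^3 + 4*k*y^2 - 12*y^3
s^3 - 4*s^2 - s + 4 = (s - 4)*(s - 1)*(s + 1)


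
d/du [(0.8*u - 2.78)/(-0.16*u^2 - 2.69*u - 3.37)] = (0.128*u^2 - 0.8896*u - 10.1742)/(0.0256*u^4 + 0.8608*u^3 + 8.3145*u^2 + 18.1306*u + 11.3569)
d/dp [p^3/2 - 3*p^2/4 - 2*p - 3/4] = 3*p^2/2 - 3*p/2 - 2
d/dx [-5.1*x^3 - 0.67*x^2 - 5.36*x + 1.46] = -15.3*x^2 - 1.34*x - 5.36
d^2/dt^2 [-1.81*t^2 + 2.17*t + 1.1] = -3.62000000000000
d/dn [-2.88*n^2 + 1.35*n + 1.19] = 1.35 - 5.76*n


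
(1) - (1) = 0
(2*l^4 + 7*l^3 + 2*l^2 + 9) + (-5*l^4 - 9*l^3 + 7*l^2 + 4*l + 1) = -3*l^4 - 2*l^3 + 9*l^2 + 4*l + 10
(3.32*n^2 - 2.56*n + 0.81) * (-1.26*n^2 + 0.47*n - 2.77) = -4.1832*n^4 + 4.786*n^3 - 11.4202*n^2 + 7.4719*n - 2.2437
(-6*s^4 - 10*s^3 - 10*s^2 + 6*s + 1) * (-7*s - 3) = 42*s^5 + 88*s^4 + 100*s^3 - 12*s^2 - 25*s - 3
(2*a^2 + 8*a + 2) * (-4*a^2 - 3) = -8*a^4 - 32*a^3 - 14*a^2 - 24*a - 6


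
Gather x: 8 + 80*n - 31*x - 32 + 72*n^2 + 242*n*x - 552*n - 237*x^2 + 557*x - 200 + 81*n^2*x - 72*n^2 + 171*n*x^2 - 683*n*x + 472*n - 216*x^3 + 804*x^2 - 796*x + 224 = -216*x^3 + x^2*(171*n + 567) + x*(81*n^2 - 441*n - 270)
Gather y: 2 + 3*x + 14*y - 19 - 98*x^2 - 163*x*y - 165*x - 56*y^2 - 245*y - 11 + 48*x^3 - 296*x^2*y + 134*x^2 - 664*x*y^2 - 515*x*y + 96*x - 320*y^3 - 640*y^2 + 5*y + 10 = 48*x^3 + 36*x^2 - 66*x - 320*y^3 + y^2*(-664*x - 696) + y*(-296*x^2 - 678*x - 226) - 18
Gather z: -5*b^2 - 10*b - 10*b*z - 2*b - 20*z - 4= -5*b^2 - 12*b + z*(-10*b - 20) - 4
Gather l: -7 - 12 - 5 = -24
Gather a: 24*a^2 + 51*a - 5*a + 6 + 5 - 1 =24*a^2 + 46*a + 10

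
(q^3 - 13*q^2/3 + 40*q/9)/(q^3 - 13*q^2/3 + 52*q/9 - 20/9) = q*(3*q - 8)/(3*q^2 - 8*q + 4)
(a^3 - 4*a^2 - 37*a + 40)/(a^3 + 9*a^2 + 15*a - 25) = (a - 8)/(a + 5)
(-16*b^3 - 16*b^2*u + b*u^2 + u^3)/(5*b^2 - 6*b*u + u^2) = (-16*b^3 - 16*b^2*u + b*u^2 + u^3)/(5*b^2 - 6*b*u + u^2)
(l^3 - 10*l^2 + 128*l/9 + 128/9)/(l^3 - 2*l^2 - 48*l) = (l^2 - 2*l - 16/9)/(l*(l + 6))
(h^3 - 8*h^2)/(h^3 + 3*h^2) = (h - 8)/(h + 3)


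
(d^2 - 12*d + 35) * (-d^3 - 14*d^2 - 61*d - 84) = -d^5 - 2*d^4 + 72*d^3 + 158*d^2 - 1127*d - 2940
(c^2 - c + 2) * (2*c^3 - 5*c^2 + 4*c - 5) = 2*c^5 - 7*c^4 + 13*c^3 - 19*c^2 + 13*c - 10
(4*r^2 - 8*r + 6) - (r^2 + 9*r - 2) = 3*r^2 - 17*r + 8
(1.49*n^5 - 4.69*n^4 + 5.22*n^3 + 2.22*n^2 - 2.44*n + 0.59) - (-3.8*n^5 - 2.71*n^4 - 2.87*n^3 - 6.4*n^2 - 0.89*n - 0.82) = 5.29*n^5 - 1.98*n^4 + 8.09*n^3 + 8.62*n^2 - 1.55*n + 1.41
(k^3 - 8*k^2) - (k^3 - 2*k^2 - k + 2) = -6*k^2 + k - 2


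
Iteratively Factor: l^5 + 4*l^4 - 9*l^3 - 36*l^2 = (l)*(l^4 + 4*l^3 - 9*l^2 - 36*l) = l*(l + 3)*(l^3 + l^2 - 12*l) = l*(l + 3)*(l + 4)*(l^2 - 3*l) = l*(l - 3)*(l + 3)*(l + 4)*(l)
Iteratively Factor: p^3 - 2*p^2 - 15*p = (p - 5)*(p^2 + 3*p) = p*(p - 5)*(p + 3)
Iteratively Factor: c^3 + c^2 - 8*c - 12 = (c + 2)*(c^2 - c - 6) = (c + 2)^2*(c - 3)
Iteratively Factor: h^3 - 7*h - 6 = (h - 3)*(h^2 + 3*h + 2) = (h - 3)*(h + 1)*(h + 2)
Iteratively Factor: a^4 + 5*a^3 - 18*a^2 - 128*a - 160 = (a - 5)*(a^3 + 10*a^2 + 32*a + 32) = (a - 5)*(a + 4)*(a^2 + 6*a + 8) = (a - 5)*(a + 2)*(a + 4)*(a + 4)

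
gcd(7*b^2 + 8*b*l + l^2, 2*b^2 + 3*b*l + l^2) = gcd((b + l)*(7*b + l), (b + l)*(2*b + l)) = b + l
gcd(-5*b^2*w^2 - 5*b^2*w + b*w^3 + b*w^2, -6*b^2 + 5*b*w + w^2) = 1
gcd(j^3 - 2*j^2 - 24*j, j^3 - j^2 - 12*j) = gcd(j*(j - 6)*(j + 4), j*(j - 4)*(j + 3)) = j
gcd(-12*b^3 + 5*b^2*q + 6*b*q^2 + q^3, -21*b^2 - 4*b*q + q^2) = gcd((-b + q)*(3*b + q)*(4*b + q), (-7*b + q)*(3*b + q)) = 3*b + q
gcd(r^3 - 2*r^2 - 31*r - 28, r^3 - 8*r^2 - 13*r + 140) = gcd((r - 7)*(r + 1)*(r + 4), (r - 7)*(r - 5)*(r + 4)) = r^2 - 3*r - 28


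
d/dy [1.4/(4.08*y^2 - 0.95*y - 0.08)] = (1.33 - 11.424*y)/(-4.08*y^2 + 0.95*y + 0.08)^2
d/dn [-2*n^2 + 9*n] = 9 - 4*n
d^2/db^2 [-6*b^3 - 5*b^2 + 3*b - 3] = -36*b - 10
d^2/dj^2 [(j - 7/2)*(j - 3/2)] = 2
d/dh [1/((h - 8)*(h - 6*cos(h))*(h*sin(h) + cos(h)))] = (-h*(h - 8)*(h - 6*cos(h))*cos(h) + (8 - h)*(h*sin(h) + cos(h))*(6*sin(h) + 1) - (h - 6*cos(h))*(h*sin(h) + cos(h)))/((h - 8)^2*(h - 6*cos(h))^2*(h*sin(h) + cos(h))^2)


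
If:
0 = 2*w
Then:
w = 0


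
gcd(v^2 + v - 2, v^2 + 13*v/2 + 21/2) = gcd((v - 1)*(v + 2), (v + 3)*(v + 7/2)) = 1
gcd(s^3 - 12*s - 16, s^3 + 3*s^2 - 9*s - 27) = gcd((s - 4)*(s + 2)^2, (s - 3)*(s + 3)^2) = 1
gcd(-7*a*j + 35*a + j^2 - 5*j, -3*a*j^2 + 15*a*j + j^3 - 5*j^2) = j - 5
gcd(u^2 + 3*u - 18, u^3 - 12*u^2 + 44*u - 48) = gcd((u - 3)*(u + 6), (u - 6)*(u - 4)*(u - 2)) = 1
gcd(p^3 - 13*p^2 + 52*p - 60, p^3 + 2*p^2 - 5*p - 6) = p - 2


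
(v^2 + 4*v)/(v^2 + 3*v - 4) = v/(v - 1)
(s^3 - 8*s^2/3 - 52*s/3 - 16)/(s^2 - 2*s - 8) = (s^2 - 14*s/3 - 8)/(s - 4)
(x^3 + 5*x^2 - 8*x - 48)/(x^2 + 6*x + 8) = (x^2 + x - 12)/(x + 2)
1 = 1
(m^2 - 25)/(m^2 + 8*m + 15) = (m - 5)/(m + 3)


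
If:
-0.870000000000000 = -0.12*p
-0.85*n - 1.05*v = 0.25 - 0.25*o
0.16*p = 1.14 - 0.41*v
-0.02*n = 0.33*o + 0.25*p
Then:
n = -1.82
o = -5.38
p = 7.25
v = -0.05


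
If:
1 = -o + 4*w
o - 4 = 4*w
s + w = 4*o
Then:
No Solution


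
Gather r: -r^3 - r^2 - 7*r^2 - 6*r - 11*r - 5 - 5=-r^3 - 8*r^2 - 17*r - 10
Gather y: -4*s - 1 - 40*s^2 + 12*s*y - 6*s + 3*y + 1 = -40*s^2 - 10*s + y*(12*s + 3)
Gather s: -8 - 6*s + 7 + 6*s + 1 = 0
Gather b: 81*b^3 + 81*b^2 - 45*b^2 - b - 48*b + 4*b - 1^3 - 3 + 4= 81*b^3 + 36*b^2 - 45*b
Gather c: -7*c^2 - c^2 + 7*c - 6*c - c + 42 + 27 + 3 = 72 - 8*c^2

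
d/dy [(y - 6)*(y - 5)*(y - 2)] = 3*y^2 - 26*y + 52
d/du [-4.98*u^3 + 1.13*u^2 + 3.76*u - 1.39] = -14.94*u^2 + 2.26*u + 3.76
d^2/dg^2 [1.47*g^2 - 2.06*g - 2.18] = 2.94000000000000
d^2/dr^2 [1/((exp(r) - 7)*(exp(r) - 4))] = (4*exp(3*r) - 33*exp(2*r) + 9*exp(r) + 308)*exp(r)/(exp(6*r) - 33*exp(5*r) + 447*exp(4*r) - 3179*exp(3*r) + 12516*exp(2*r) - 25872*exp(r) + 21952)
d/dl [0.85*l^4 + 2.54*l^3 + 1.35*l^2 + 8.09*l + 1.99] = 3.4*l^3 + 7.62*l^2 + 2.7*l + 8.09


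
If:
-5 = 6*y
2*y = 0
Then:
No Solution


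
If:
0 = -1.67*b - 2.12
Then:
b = -1.27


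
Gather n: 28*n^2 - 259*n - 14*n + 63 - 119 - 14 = 28*n^2 - 273*n - 70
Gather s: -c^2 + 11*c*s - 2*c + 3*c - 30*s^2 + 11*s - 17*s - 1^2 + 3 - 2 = -c^2 + c - 30*s^2 + s*(11*c - 6)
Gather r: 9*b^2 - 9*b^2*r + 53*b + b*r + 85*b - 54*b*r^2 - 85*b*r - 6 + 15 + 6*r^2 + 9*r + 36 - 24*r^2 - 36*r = 9*b^2 + 138*b + r^2*(-54*b - 18) + r*(-9*b^2 - 84*b - 27) + 45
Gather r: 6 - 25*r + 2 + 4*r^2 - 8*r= 4*r^2 - 33*r + 8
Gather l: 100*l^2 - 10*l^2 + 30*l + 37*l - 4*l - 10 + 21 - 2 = 90*l^2 + 63*l + 9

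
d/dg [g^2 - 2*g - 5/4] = 2*g - 2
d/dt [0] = 0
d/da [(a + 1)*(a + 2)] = 2*a + 3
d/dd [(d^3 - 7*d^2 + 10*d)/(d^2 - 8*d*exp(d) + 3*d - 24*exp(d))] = (d*(d^2 - 7*d + 10)*(8*d*exp(d) - 2*d + 32*exp(d) - 3) + (3*d^2 - 14*d + 10)*(d^2 - 8*d*exp(d) + 3*d - 24*exp(d)))/(d^2 - 8*d*exp(d) + 3*d - 24*exp(d))^2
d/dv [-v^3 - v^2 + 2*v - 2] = -3*v^2 - 2*v + 2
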